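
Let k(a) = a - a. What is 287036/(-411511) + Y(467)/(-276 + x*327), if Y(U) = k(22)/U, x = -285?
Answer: -287036/411511 ≈ -0.69752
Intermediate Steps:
k(a) = 0
Y(U) = 0 (Y(U) = 0/U = 0)
287036/(-411511) + Y(467)/(-276 + x*327) = 287036/(-411511) + 0/(-276 - 285*327) = 287036*(-1/411511) + 0/(-276 - 93195) = -287036/411511 + 0/(-93471) = -287036/411511 + 0*(-1/93471) = -287036/411511 + 0 = -287036/411511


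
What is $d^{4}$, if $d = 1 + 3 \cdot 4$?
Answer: $28561$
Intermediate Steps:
$d = 13$ ($d = 1 + 12 = 13$)
$d^{4} = 13^{4} = 28561$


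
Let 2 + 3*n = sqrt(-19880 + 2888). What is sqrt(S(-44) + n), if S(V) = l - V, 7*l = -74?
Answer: 2*sqrt(3612 + 441*I*sqrt(118))/21 ≈ 6.6023 + 3.2906*I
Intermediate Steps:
l = -74/7 (l = (1/7)*(-74) = -74/7 ≈ -10.571)
n = -2/3 + 4*I*sqrt(118) (n = -2/3 + sqrt(-19880 + 2888)/3 = -2/3 + sqrt(-16992)/3 = -2/3 + (12*I*sqrt(118))/3 = -2/3 + 4*I*sqrt(118) ≈ -0.66667 + 43.451*I)
S(V) = -74/7 - V
sqrt(S(-44) + n) = sqrt((-74/7 - 1*(-44)) + (-2/3 + 4*I*sqrt(118))) = sqrt((-74/7 + 44) + (-2/3 + 4*I*sqrt(118))) = sqrt(234/7 + (-2/3 + 4*I*sqrt(118))) = sqrt(688/21 + 4*I*sqrt(118))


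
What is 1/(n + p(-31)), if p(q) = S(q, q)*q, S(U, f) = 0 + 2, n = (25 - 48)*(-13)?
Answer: 1/237 ≈ 0.0042194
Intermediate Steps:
n = 299 (n = -23*(-13) = 299)
S(U, f) = 2
p(q) = 2*q
1/(n + p(-31)) = 1/(299 + 2*(-31)) = 1/(299 - 62) = 1/237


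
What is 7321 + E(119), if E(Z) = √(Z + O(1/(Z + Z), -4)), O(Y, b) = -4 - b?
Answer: 7321 + √119 ≈ 7331.9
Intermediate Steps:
E(Z) = √Z (E(Z) = √(Z + (-4 - 1*(-4))) = √(Z + (-4 + 4)) = √(Z + 0) = √Z)
7321 + E(119) = 7321 + √119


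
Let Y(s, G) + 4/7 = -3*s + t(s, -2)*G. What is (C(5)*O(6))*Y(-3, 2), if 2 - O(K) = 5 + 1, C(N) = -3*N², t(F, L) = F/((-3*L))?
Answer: 15600/7 ≈ 2228.6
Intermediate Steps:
t(F, L) = -F/(3*L) (t(F, L) = F*(-1/(3*L)) = -F/(3*L))
Y(s, G) = -4/7 - 3*s + G*s/6 (Y(s, G) = -4/7 + (-3*s + (-⅓*s/(-2))*G) = -4/7 + (-3*s + (-⅓*s*(-½))*G) = -4/7 + (-3*s + (s/6)*G) = -4/7 + (-3*s + G*s/6) = -4/7 - 3*s + G*s/6)
O(K) = -4 (O(K) = 2 - (5 + 1) = 2 - 1*6 = 2 - 6 = -4)
(C(5)*O(6))*Y(-3, 2) = (-3*5²*(-4))*(-4/7 - 3*(-3) + (⅙)*2*(-3)) = (-3*25*(-4))*(-4/7 + 9 - 1) = -75*(-4)*(52/7) = 300*(52/7) = 15600/7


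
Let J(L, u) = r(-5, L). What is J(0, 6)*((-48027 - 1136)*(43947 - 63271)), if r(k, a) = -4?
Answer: -3800103248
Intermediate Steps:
J(L, u) = -4
J(0, 6)*((-48027 - 1136)*(43947 - 63271)) = -4*(-48027 - 1136)*(43947 - 63271) = -(-196652)*(-19324) = -4*950025812 = -3800103248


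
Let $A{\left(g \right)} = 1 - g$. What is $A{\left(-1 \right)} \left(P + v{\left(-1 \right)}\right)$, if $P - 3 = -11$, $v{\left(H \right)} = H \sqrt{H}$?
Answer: $-16 - 2 i \approx -16.0 - 2.0 i$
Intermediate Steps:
$v{\left(H \right)} = H^{\frac{3}{2}}$
$P = -8$ ($P = 3 - 11 = -8$)
$A{\left(-1 \right)} \left(P + v{\left(-1 \right)}\right) = \left(1 - -1\right) \left(-8 + \left(-1\right)^{\frac{3}{2}}\right) = \left(1 + 1\right) \left(-8 - i\right) = 2 \left(-8 - i\right) = -16 - 2 i$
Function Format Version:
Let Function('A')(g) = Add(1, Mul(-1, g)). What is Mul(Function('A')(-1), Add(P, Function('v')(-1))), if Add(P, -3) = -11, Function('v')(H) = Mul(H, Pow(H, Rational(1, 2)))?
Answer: Add(-16, Mul(-2, I)) ≈ Add(-16.000, Mul(-2.0000, I))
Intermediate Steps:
Function('v')(H) = Pow(H, Rational(3, 2))
P = -8 (P = Add(3, -11) = -8)
Mul(Function('A')(-1), Add(P, Function('v')(-1))) = Mul(Add(1, Mul(-1, -1)), Add(-8, Pow(-1, Rational(3, 2)))) = Mul(Add(1, 1), Add(-8, Mul(-1, I))) = Mul(2, Add(-8, Mul(-1, I))) = Add(-16, Mul(-2, I))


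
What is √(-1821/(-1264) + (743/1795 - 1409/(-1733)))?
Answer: √2577663930660008115/982992260 ≈ 1.6333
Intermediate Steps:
√(-1821/(-1264) + (743/1795 - 1409/(-1733))) = √(-1821*(-1/1264) + (743*(1/1795) - 1409*(-1/1733))) = √(1821/1264 + (743/1795 + 1409/1733)) = √(1821/1264 + 3816774/3110735) = √(10489050771/3931969040) = √2577663930660008115/982992260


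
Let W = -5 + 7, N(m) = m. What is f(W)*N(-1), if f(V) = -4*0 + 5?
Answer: -5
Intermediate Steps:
W = 2
f(V) = 5 (f(V) = 0 + 5 = 5)
f(W)*N(-1) = 5*(-1) = -5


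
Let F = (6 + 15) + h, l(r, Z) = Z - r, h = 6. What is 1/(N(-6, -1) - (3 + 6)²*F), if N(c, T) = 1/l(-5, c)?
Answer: -1/2188 ≈ -0.00045704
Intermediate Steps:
F = 27 (F = (6 + 15) + 6 = 21 + 6 = 27)
N(c, T) = 1/(5 + c) (N(c, T) = 1/(c - 1*(-5)) = 1/(c + 5) = 1/(5 + c))
1/(N(-6, -1) - (3 + 6)²*F) = 1/(1/(5 - 6) - (3 + 6)²*27) = 1/(1/(-1) - 9²*27) = 1/(-1 - 81*27) = 1/(-1 - 1*2187) = 1/(-1 - 2187) = 1/(-2188) = -1/2188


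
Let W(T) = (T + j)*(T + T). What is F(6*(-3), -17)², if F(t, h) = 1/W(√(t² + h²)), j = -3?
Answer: 1/(2452*(3 - √613)²) ≈ 8.6141e-7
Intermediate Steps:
W(T) = 2*T*(-3 + T) (W(T) = (T - 3)*(T + T) = (-3 + T)*(2*T) = 2*T*(-3 + T))
F(t, h) = 1/(2*(-3 + √(h² + t²))*√(h² + t²)) (F(t, h) = 1/(2*√(t² + h²)*(-3 + √(t² + h²))) = 1/(2*√(h² + t²)*(-3 + √(h² + t²))) = 1/(2*(-3 + √(h² + t²))*√(h² + t²)))
F(6*(-3), -17)² = (1/(2*((-17)² + (6*(-3))² - 3*√((-17)² + (6*(-3))²))))² = (1/(2*(289 + (-18)² - 3*√(289 + (-18)²))))² = (1/(2*(289 + 324 - 3*√(289 + 324))))² = (1/(2*(289 + 324 - 3*√613)))² = (1/(2*(613 - 3*√613)))² = 1/(4*(613 - 3*√613)²)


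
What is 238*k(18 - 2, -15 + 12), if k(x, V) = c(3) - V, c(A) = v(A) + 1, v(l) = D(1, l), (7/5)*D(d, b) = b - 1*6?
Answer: 442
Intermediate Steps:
D(d, b) = -30/7 + 5*b/7 (D(d, b) = 5*(b - 1*6)/7 = 5*(b - 6)/7 = 5*(-6 + b)/7 = -30/7 + 5*b/7)
v(l) = -30/7 + 5*l/7
c(A) = -23/7 + 5*A/7 (c(A) = (-30/7 + 5*A/7) + 1 = -23/7 + 5*A/7)
k(x, V) = -8/7 - V (k(x, V) = (-23/7 + (5/7)*3) - V = (-23/7 + 15/7) - V = -8/7 - V)
238*k(18 - 2, -15 + 12) = 238*(-8/7 - (-15 + 12)) = 238*(-8/7 - 1*(-3)) = 238*(-8/7 + 3) = 238*(13/7) = 442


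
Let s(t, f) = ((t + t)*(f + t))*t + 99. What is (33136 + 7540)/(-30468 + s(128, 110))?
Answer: 40676/7768415 ≈ 0.0052361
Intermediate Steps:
s(t, f) = 99 + 2*t²*(f + t) (s(t, f) = ((2*t)*(f + t))*t + 99 = (2*t*(f + t))*t + 99 = 2*t²*(f + t) + 99 = 99 + 2*t²*(f + t))
(33136 + 7540)/(-30468 + s(128, 110)) = (33136 + 7540)/(-30468 + (99 + 2*128³ + 2*110*128²)) = 40676/(-30468 + (99 + 2*2097152 + 2*110*16384)) = 40676/(-30468 + (99 + 4194304 + 3604480)) = 40676/(-30468 + 7798883) = 40676/7768415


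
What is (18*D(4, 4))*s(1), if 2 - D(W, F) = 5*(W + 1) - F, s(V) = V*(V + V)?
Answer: -684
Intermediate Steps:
s(V) = 2*V**2 (s(V) = V*(2*V) = 2*V**2)
D(W, F) = -3 + F - 5*W (D(W, F) = 2 - (5*(W + 1) - F) = 2 - (5*(1 + W) - F) = 2 - ((5 + 5*W) - F) = 2 - (5 - F + 5*W) = 2 + (-5 + F - 5*W) = -3 + F - 5*W)
(18*D(4, 4))*s(1) = (18*(-3 + 4 - 5*4))*(2*1**2) = (18*(-3 + 4 - 20))*(2*1) = (18*(-19))*2 = -342*2 = -684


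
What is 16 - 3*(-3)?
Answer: 25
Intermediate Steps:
16 - 3*(-3) = 16 + 9 = 25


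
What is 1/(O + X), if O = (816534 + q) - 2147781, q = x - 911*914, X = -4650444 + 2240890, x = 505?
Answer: -1/4572950 ≈ -2.1868e-7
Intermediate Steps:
X = -2409554
q = -832149 (q = 505 - 911*914 = 505 - 832654 = -832149)
O = -2163396 (O = (816534 - 832149) - 2147781 = -15615 - 2147781 = -2163396)
1/(O + X) = 1/(-2163396 - 2409554) = 1/(-4572950) = -1/4572950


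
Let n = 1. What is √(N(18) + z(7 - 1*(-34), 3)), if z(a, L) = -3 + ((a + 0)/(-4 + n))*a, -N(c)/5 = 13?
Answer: I*√5655/3 ≈ 25.067*I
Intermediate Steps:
N(c) = -65 (N(c) = -5*13 = -65)
z(a, L) = -3 - a²/3 (z(a, L) = -3 + ((a + 0)/(-4 + 1))*a = -3 + (a/(-3))*a = -3 + (a*(-⅓))*a = -3 + (-a/3)*a = -3 - a²/3)
√(N(18) + z(7 - 1*(-34), 3)) = √(-65 + (-3 - (7 - 1*(-34))²/3)) = √(-65 + (-3 - (7 + 34)²/3)) = √(-65 + (-3 - ⅓*41²)) = √(-65 + (-3 - ⅓*1681)) = √(-65 + (-3 - 1681/3)) = √(-65 - 1690/3) = √(-1885/3) = I*√5655/3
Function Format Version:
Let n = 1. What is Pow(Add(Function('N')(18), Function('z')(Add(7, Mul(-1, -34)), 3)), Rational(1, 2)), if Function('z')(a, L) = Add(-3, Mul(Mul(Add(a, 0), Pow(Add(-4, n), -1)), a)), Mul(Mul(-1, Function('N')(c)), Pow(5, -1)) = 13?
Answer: Mul(Rational(1, 3), I, Pow(5655, Rational(1, 2))) ≈ Mul(25.067, I)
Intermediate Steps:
Function('N')(c) = -65 (Function('N')(c) = Mul(-5, 13) = -65)
Function('z')(a, L) = Add(-3, Mul(Rational(-1, 3), Pow(a, 2))) (Function('z')(a, L) = Add(-3, Mul(Mul(Add(a, 0), Pow(Add(-4, 1), -1)), a)) = Add(-3, Mul(Mul(a, Pow(-3, -1)), a)) = Add(-3, Mul(Mul(a, Rational(-1, 3)), a)) = Add(-3, Mul(Mul(Rational(-1, 3), a), a)) = Add(-3, Mul(Rational(-1, 3), Pow(a, 2))))
Pow(Add(Function('N')(18), Function('z')(Add(7, Mul(-1, -34)), 3)), Rational(1, 2)) = Pow(Add(-65, Add(-3, Mul(Rational(-1, 3), Pow(Add(7, Mul(-1, -34)), 2)))), Rational(1, 2)) = Pow(Add(-65, Add(-3, Mul(Rational(-1, 3), Pow(Add(7, 34), 2)))), Rational(1, 2)) = Pow(Add(-65, Add(-3, Mul(Rational(-1, 3), Pow(41, 2)))), Rational(1, 2)) = Pow(Add(-65, Add(-3, Mul(Rational(-1, 3), 1681))), Rational(1, 2)) = Pow(Add(-65, Add(-3, Rational(-1681, 3))), Rational(1, 2)) = Pow(Add(-65, Rational(-1690, 3)), Rational(1, 2)) = Pow(Rational(-1885, 3), Rational(1, 2)) = Mul(Rational(1, 3), I, Pow(5655, Rational(1, 2)))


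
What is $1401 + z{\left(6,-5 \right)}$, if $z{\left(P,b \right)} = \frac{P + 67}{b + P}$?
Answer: $1474$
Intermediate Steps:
$z{\left(P,b \right)} = \frac{67 + P}{P + b}$
$1401 + z{\left(6,-5 \right)} = 1401 + \frac{67 + 6}{6 - 5} = 1401 + 1^{-1} \cdot 73 = 1401 + 1 \cdot 73 = 1401 + 73 = 1474$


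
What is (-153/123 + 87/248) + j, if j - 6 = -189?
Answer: -1869825/10168 ≈ -183.89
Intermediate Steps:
j = -183 (j = 6 - 189 = -183)
(-153/123 + 87/248) + j = (-153/123 + 87/248) - 183 = (-153*1/123 + 87*(1/248)) - 183 = (-51/41 + 87/248) - 183 = -9081/10168 - 183 = -1869825/10168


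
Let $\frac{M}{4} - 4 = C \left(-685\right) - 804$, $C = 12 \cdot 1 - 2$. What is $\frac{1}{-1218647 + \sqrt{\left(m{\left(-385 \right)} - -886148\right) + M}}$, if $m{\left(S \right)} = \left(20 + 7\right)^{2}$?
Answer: $- \frac{1218647}{1485099654332} - \frac{\sqrt{856277}}{1485099654332} \approx -8.2121 \cdot 10^{-7}$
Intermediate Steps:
$m{\left(S \right)} = 729$ ($m{\left(S \right)} = 27^{2} = 729$)
$C = 10$ ($C = 12 - 2 = 10$)
$M = -30600$ ($M = 16 + 4 \left(10 \left(-685\right) - 804\right) = 16 + 4 \left(-6850 - 804\right) = 16 + 4 \left(-7654\right) = 16 - 30616 = -30600$)
$\frac{1}{-1218647 + \sqrt{\left(m{\left(-385 \right)} - -886148\right) + M}} = \frac{1}{-1218647 + \sqrt{\left(729 - -886148\right) - 30600}} = \frac{1}{-1218647 + \sqrt{\left(729 + 886148\right) - 30600}} = \frac{1}{-1218647 + \sqrt{886877 - 30600}} = \frac{1}{-1218647 + \sqrt{856277}}$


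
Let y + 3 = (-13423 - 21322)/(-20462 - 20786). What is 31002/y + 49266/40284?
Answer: -2861644779785/199179762 ≈ -14367.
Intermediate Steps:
y = -88999/41248 (y = -3 + (-13423 - 21322)/(-20462 - 20786) = -3 - 34745/(-41248) = -3 - 34745*(-1/41248) = -3 + 34745/41248 = -88999/41248 ≈ -2.1577)
31002/y + 49266/40284 = 31002/(-88999/41248) + 49266/40284 = 31002*(-41248/88999) + 49266*(1/40284) = -1278770496/88999 + 2737/2238 = -2861644779785/199179762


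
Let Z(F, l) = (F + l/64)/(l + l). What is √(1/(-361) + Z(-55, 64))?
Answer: I*√9811/152 ≈ 0.65165*I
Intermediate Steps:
Z(F, l) = (F + l/64)/(2*l) (Z(F, l) = (F + l*(1/64))/((2*l)) = (F + l/64)*(1/(2*l)) = (F + l/64)/(2*l))
√(1/(-361) + Z(-55, 64)) = √(1/(-361) + (1/128)*(64 + 64*(-55))/64) = √(-1/361 + (1/128)*(1/64)*(64 - 3520)) = √(-1/361 + (1/128)*(1/64)*(-3456)) = √(-1/361 - 27/64) = √(-9811/23104) = I*√9811/152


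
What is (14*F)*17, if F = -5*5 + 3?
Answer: -5236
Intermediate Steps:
F = -22 (F = -25 + 3 = -22)
(14*F)*17 = (14*(-22))*17 = -308*17 = -5236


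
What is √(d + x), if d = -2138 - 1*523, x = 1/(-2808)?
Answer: I*√582822942/468 ≈ 51.585*I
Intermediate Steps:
x = -1/2808 ≈ -0.00035613
d = -2661 (d = -2138 - 523 = -2661)
√(d + x) = √(-2661 - 1/2808) = √(-7472089/2808) = I*√582822942/468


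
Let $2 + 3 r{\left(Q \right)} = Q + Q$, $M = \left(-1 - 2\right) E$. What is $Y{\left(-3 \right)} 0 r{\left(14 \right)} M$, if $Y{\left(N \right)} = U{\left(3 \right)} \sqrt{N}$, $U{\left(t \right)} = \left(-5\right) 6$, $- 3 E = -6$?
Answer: $0$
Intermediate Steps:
$E = 2$ ($E = \left(- \frac{1}{3}\right) \left(-6\right) = 2$)
$M = -6$ ($M = \left(-1 - 2\right) 2 = \left(-3\right) 2 = -6$)
$U{\left(t \right)} = -30$
$Y{\left(N \right)} = - 30 \sqrt{N}$
$r{\left(Q \right)} = - \frac{2}{3} + \frac{2 Q}{3}$ ($r{\left(Q \right)} = - \frac{2}{3} + \frac{Q + Q}{3} = - \frac{2}{3} + \frac{2 Q}{3}$)
$Y{\left(-3 \right)} 0 r{\left(14 \right)} M = - 30 \sqrt{-3} \cdot 0 \left(- \frac{2}{3} + \frac{2}{3} \cdot 14\right) \left(-6\right) = - 30 i \sqrt{3} \cdot 0 \left(- \frac{2}{3} + \frac{28}{3}\right) \left(-6\right) = - 30 i \sqrt{3} \cdot 0 \cdot \frac{26}{3} \left(-6\right) = 0 \cdot \frac{26}{3} \left(-6\right) = 0 \left(-6\right) = 0$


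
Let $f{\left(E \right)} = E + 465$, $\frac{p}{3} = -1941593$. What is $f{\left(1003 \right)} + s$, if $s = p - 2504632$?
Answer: $-8327943$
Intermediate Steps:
$p = -5824779$ ($p = 3 \left(-1941593\right) = -5824779$)
$s = -8329411$ ($s = -5824779 - 2504632 = -8329411$)
$f{\left(E \right)} = 465 + E$
$f{\left(1003 \right)} + s = \left(465 + 1003\right) - 8329411 = 1468 - 8329411 = -8327943$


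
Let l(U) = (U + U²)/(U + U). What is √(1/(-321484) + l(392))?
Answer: √5077165065455/160742 ≈ 14.018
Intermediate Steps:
l(U) = (U + U²)/(2*U) (l(U) = (U + U²)/((2*U)) = (U + U²)*(1/(2*U)) = (U + U²)/(2*U))
√(1/(-321484) + l(392)) = √(1/(-321484) + (½ + (½)*392)) = √(-1/321484 + (½ + 196)) = √(-1/321484 + 393/2) = √(63171605/321484) = √5077165065455/160742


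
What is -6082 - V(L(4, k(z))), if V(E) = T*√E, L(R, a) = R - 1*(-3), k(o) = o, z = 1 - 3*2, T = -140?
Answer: -6082 + 140*√7 ≈ -5711.6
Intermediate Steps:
z = -5 (z = 1 - 6 = -5)
L(R, a) = 3 + R (L(R, a) = R + 3 = 3 + R)
V(E) = -140*√E
-6082 - V(L(4, k(z))) = -6082 - (-140)*√(3 + 4) = -6082 - (-140)*√7 = -6082 + 140*√7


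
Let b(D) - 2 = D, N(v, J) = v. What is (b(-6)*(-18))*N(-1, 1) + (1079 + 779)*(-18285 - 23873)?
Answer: -78329636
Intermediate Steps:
b(D) = 2 + D
(b(-6)*(-18))*N(-1, 1) + (1079 + 779)*(-18285 - 23873) = ((2 - 6)*(-18))*(-1) + (1079 + 779)*(-18285 - 23873) = -4*(-18)*(-1) + 1858*(-42158) = 72*(-1) - 78329564 = -72 - 78329564 = -78329636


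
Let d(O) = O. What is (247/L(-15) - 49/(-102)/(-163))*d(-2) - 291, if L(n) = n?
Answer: -3575432/13855 ≈ -258.06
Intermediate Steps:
(247/L(-15) - 49/(-102)/(-163))*d(-2) - 291 = (247/(-15) - 49/(-102)/(-163))*(-2) - 291 = (247*(-1/15) - 49*(-1/102)*(-1/163))*(-2) - 291 = (-247/15 + (49/102)*(-1/163))*(-2) - 291 = (-247/15 - 49/16626)*(-2) - 291 = -456373/27710*(-2) - 291 = 456373/13855 - 291 = -3575432/13855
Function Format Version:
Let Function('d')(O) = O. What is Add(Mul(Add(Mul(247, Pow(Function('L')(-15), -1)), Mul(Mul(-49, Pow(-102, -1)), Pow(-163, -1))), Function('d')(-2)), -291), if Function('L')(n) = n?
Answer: Rational(-3575432, 13855) ≈ -258.06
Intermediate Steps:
Add(Mul(Add(Mul(247, Pow(Function('L')(-15), -1)), Mul(Mul(-49, Pow(-102, -1)), Pow(-163, -1))), Function('d')(-2)), -291) = Add(Mul(Add(Mul(247, Pow(-15, -1)), Mul(Mul(-49, Pow(-102, -1)), Pow(-163, -1))), -2), -291) = Add(Mul(Add(Mul(247, Rational(-1, 15)), Mul(Mul(-49, Rational(-1, 102)), Rational(-1, 163))), -2), -291) = Add(Mul(Add(Rational(-247, 15), Mul(Rational(49, 102), Rational(-1, 163))), -2), -291) = Add(Mul(Add(Rational(-247, 15), Rational(-49, 16626)), -2), -291) = Add(Mul(Rational(-456373, 27710), -2), -291) = Add(Rational(456373, 13855), -291) = Rational(-3575432, 13855)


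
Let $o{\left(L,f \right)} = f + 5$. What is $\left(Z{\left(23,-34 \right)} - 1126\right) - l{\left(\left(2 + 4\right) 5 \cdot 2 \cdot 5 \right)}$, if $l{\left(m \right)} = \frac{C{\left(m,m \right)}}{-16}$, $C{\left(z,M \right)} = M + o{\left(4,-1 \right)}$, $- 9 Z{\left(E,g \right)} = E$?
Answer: $- \frac{9986}{9} \approx -1109.6$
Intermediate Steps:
$Z{\left(E,g \right)} = - \frac{E}{9}$
$o{\left(L,f \right)} = 5 + f$
$C{\left(z,M \right)} = 4 + M$ ($C{\left(z,M \right)} = M + \left(5 - 1\right) = M + 4 = 4 + M$)
$l{\left(m \right)} = - \frac{1}{4} - \frac{m}{16}$ ($l{\left(m \right)} = \frac{4 + m}{-16} = \left(4 + m\right) \left(- \frac{1}{16}\right) = - \frac{1}{4} - \frac{m}{16}$)
$\left(Z{\left(23,-34 \right)} - 1126\right) - l{\left(\left(2 + 4\right) 5 \cdot 2 \cdot 5 \right)} = \left(\left(- \frac{1}{9}\right) 23 - 1126\right) - \left(- \frac{1}{4} - \frac{\left(2 + 4\right) 5 \cdot 2 \cdot 5}{16}\right) = \left(- \frac{23}{9} - 1126\right) - \left(- \frac{1}{4} - \frac{6 \cdot 10 \cdot 5}{16}\right) = - \frac{10157}{9} - \left(- \frac{1}{4} - \frac{6 \cdot 50}{16}\right) = - \frac{10157}{9} - \left(- \frac{1}{4} - \frac{75}{4}\right) = - \frac{10157}{9} - -19 = - \frac{10157}{9} + 19 = - \frac{9986}{9}$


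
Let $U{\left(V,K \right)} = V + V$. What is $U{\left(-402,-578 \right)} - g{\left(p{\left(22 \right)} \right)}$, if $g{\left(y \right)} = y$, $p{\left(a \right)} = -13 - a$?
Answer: $-769$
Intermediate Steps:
$U{\left(V,K \right)} = 2 V$
$U{\left(-402,-578 \right)} - g{\left(p{\left(22 \right)} \right)} = 2 \left(-402\right) - \left(-13 - 22\right) = -804 - \left(-13 - 22\right) = -804 - -35 = -804 + 35 = -769$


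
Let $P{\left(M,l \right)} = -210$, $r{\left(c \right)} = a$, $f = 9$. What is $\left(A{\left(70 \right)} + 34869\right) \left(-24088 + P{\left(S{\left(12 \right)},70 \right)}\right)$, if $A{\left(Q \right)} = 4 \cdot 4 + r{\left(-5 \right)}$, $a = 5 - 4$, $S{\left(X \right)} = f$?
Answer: $-847660028$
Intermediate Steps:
$S{\left(X \right)} = 9$
$a = 1$ ($a = 5 - 4 = 1$)
$r{\left(c \right)} = 1$
$A{\left(Q \right)} = 17$ ($A{\left(Q \right)} = 4 \cdot 4 + 1 = 16 + 1 = 17$)
$\left(A{\left(70 \right)} + 34869\right) \left(-24088 + P{\left(S{\left(12 \right)},70 \right)}\right) = \left(17 + 34869\right) \left(-24088 - 210\right) = 34886 \left(-24298\right) = -847660028$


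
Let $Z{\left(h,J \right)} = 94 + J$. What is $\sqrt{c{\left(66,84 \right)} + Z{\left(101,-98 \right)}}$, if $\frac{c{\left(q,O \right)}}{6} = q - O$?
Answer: $4 i \sqrt{7} \approx 10.583 i$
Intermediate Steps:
$c{\left(q,O \right)} = - 6 O + 6 q$ ($c{\left(q,O \right)} = 6 \left(q - O\right) = - 6 O + 6 q$)
$\sqrt{c{\left(66,84 \right)} + Z{\left(101,-98 \right)}} = \sqrt{\left(\left(-6\right) 84 + 6 \cdot 66\right) + \left(94 - 98\right)} = \sqrt{\left(-504 + 396\right) - 4} = \sqrt{-108 - 4} = \sqrt{-112} = 4 i \sqrt{7}$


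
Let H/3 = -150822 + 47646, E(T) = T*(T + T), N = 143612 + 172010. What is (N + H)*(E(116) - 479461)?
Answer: -2757833606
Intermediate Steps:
N = 315622
E(T) = 2*T² (E(T) = T*(2*T) = 2*T²)
H = -309528 (H = 3*(-150822 + 47646) = 3*(-103176) = -309528)
(N + H)*(E(116) - 479461) = (315622 - 309528)*(2*116² - 479461) = 6094*(2*13456 - 479461) = 6094*(26912 - 479461) = 6094*(-452549) = -2757833606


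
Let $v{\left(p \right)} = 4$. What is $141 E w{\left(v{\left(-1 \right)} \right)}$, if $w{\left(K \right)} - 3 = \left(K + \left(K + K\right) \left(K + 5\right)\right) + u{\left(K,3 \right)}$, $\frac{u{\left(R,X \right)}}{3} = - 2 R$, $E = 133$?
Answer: $1031415$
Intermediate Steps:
$u{\left(R,X \right)} = - 6 R$ ($u{\left(R,X \right)} = 3 \left(- 2 R\right) = - 6 R$)
$w{\left(K \right)} = 3 - 5 K + 2 K \left(5 + K\right)$ ($w{\left(K \right)} = 3 - \left(5 K - \left(K + K\right) \left(K + 5\right)\right) = 3 - \left(5 K - 2 K \left(5 + K\right)\right) = 3 + \left(- 5 K + 2 K \left(5 + K\right)\right) = 3 - 5 K + 2 K \left(5 + K\right)$)
$141 E w{\left(v{\left(-1 \right)} \right)} = 141 \cdot 133 \left(3 + 2 \cdot 4^{2} + 5 \cdot 4\right) = 18753 \left(3 + 2 \cdot 16 + 20\right) = 18753 \left(3 + 32 + 20\right) = 18753 \cdot 55 = 1031415$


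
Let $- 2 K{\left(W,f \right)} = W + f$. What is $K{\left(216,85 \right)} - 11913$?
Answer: $- \frac{24127}{2} \approx -12064.0$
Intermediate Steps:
$K{\left(W,f \right)} = - \frac{W}{2} - \frac{f}{2}$ ($K{\left(W,f \right)} = - \frac{W + f}{2} = - \frac{W}{2} - \frac{f}{2}$)
$K{\left(216,85 \right)} - 11913 = \left(\left(- \frac{1}{2}\right) 216 - \frac{85}{2}\right) - 11913 = \left(-108 - \frac{85}{2}\right) - 11913 = - \frac{301}{2} - 11913 = - \frac{24127}{2}$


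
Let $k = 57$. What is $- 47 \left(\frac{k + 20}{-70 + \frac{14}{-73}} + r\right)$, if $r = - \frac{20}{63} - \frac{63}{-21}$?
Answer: $- \frac{1145531}{15372} \approx -74.521$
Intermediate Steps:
$r = \frac{169}{63}$ ($r = \left(-20\right) \frac{1}{63} - -3 = - \frac{20}{63} + 3 = \frac{169}{63} \approx 2.6825$)
$- 47 \left(\frac{k + 20}{-70 + \frac{14}{-73}} + r\right) = - 47 \left(\frac{57 + 20}{-70 + \frac{14}{-73}} + \frac{169}{63}\right) = - 47 \left(\frac{77}{-70 + 14 \left(- \frac{1}{73}\right)} + \frac{169}{63}\right) = - 47 \left(\frac{77}{-70 - \frac{14}{73}} + \frac{169}{63}\right) = - 47 \left(\frac{77}{- \frac{5124}{73}} + \frac{169}{63}\right) = - 47 \left(77 \left(- \frac{73}{5124}\right) + \frac{169}{63}\right) = - 47 \left(- \frac{803}{732} + \frac{169}{63}\right) = \left(-47\right) \frac{24373}{15372} = - \frac{1145531}{15372}$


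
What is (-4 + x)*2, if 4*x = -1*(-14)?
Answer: -1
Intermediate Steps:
x = 7/2 (x = (-1*(-14))/4 = (¼)*14 = 7/2 ≈ 3.5000)
(-4 + x)*2 = (-4 + 7/2)*2 = -½*2 = -1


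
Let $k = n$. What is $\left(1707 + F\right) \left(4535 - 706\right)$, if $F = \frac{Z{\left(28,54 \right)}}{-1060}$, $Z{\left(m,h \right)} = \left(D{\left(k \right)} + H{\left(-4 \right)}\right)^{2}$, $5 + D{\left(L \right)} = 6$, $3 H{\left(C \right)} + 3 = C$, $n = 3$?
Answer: $\frac{15588590339}{2385} \approx 6.5361 \cdot 10^{6}$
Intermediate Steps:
$H{\left(C \right)} = -1 + \frac{C}{3}$
$k = 3$
$D{\left(L \right)} = 1$ ($D{\left(L \right)} = -5 + 6 = 1$)
$Z{\left(m,h \right)} = \frac{16}{9}$ ($Z{\left(m,h \right)} = \left(1 + \left(-1 + \frac{1}{3} \left(-4\right)\right)\right)^{2} = \left(1 - \frac{7}{3}\right)^{2} = \left(- \frac{4}{3}\right)^{2} = \frac{16}{9}$)
$F = - \frac{4}{2385}$ ($F = \frac{16}{9 \left(-1060\right)} = \frac{16}{9} \left(- \frac{1}{1060}\right) = - \frac{4}{2385} \approx -0.0016771$)
$\left(1707 + F\right) \left(4535 - 706\right) = \left(1707 - \frac{4}{2385}\right) \left(4535 - 706\right) = \frac{4071191}{2385} \cdot 3829 = \frac{15588590339}{2385}$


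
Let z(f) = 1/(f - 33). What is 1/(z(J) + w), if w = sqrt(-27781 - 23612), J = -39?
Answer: -72/266421313 - 5184*I*sqrt(51393)/266421313 ≈ -2.7025e-7 - 0.0044111*I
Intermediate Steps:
z(f) = 1/(-33 + f)
w = I*sqrt(51393) (w = sqrt(-51393) = I*sqrt(51393) ≈ 226.7*I)
1/(z(J) + w) = 1/(1/(-33 - 39) + I*sqrt(51393)) = 1/(1/(-72) + I*sqrt(51393)) = 1/(-1/72 + I*sqrt(51393))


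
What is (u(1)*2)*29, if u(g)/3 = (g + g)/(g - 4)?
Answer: -116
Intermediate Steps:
u(g) = 6*g/(-4 + g) (u(g) = 3*((g + g)/(g - 4)) = 3*((2*g)/(-4 + g)) = 3*(2*g/(-4 + g)) = 6*g/(-4 + g))
(u(1)*2)*29 = ((6*1/(-4 + 1))*2)*29 = ((6*1/(-3))*2)*29 = ((6*1*(-1/3))*2)*29 = -2*2*29 = -4*29 = -116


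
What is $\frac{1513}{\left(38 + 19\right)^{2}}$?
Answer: $\frac{1513}{3249} \approx 0.46568$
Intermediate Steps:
$\frac{1513}{\left(38 + 19\right)^{2}} = \frac{1513}{57^{2}} = \frac{1513}{3249}$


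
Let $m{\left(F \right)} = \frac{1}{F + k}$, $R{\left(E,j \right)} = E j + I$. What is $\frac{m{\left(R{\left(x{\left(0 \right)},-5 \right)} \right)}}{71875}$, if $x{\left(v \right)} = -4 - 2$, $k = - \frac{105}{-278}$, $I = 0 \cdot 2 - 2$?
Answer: $\frac{278}{567021875} \approx 4.9028 \cdot 10^{-7}$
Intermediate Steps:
$I = -2$ ($I = 0 - 2 = -2$)
$k = \frac{105}{278}$ ($k = \left(-105\right) \left(- \frac{1}{278}\right) = \frac{105}{278} \approx 0.3777$)
$x{\left(v \right)} = -6$
$R{\left(E,j \right)} = -2 + E j$ ($R{\left(E,j \right)} = E j - 2 = -2 + E j$)
$m{\left(F \right)} = \frac{1}{\frac{105}{278} + F}$ ($m{\left(F \right)} = \frac{1}{F + \frac{105}{278}} = \frac{1}{\frac{105}{278} + F}$)
$\frac{m{\left(R{\left(x{\left(0 \right)},-5 \right)} \right)}}{71875} = \frac{278 \frac{1}{105 + 278 \left(-2 - -30\right)}}{71875} = \frac{278}{105 + 278 \left(-2 + 30\right)} \frac{1}{71875} = \frac{278}{105 + 278 \cdot 28} \cdot \frac{1}{71875} = \frac{278}{105 + 7784} \cdot \frac{1}{71875} = \frac{278}{7889} \cdot \frac{1}{71875} = \frac{278}{567021875}$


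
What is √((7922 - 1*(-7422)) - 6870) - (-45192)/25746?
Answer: 1076/613 + √8474 ≈ 93.810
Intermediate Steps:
√((7922 - 1*(-7422)) - 6870) - (-45192)/25746 = √((7922 + 7422) - 6870) - (-45192)/25746 = √(15344 - 6870) - 1*(-1076/613) = √8474 + 1076/613 = 1076/613 + √8474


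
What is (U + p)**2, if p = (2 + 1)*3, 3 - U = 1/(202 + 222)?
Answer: 25877569/179776 ≈ 143.94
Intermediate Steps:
U = 1271/424 (U = 3 - 1/(202 + 222) = 3 - 1/424 = 1271/424 ≈ 2.9976)
p = 9 (p = 3*3 = 9)
(U + p)**2 = (1271/424 + 9)**2 = (5087/424)**2 = 25877569/179776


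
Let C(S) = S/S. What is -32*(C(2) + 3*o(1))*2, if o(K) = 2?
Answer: -448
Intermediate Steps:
C(S) = 1
-32*(C(2) + 3*o(1))*2 = -32*(1 + 3*2)*2 = -32*(1 + 6)*2 = -32*7*2 = -224*2 = -448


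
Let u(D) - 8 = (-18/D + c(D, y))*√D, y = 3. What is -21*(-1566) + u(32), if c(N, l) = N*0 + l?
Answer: 32894 + 39*√2/4 ≈ 32908.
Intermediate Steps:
c(N, l) = l (c(N, l) = 0 + l = l)
u(D) = 8 + √D*(3 - 18/D) (u(D) = 8 + (-18/D + 3)*√D = 8 + (3 - 18/D)*√D = 8 + √D*(3 - 18/D))
-21*(-1566) + u(32) = -21*(-1566) + (8 - 9*√2/4 + 3*√32) = 32886 + (8 - 9*√2/4 + 3*(4*√2)) = 32886 + (8 - 9*√2/4 + 12*√2) = 32886 + (8 + 39*√2/4) = 32894 + 39*√2/4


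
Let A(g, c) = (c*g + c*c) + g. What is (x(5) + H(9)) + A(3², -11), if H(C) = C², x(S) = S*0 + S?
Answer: 117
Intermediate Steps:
x(S) = S (x(S) = 0 + S = S)
A(g, c) = g + c² + c*g (A(g, c) = (c*g + c²) + g = (c² + c*g) + g = g + c² + c*g)
(x(5) + H(9)) + A(3², -11) = (5 + 9²) + (3² + (-11)² - 11*3²) = (5 + 81) + (9 + 121 - 11*9) = 86 + (9 + 121 - 99) = 86 + 31 = 117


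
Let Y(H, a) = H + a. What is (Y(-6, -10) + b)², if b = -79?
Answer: 9025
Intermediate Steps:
(Y(-6, -10) + b)² = ((-6 - 10) - 79)² = (-16 - 79)² = (-95)² = 9025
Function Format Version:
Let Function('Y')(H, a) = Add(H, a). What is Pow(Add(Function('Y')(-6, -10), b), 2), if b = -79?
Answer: 9025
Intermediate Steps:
Pow(Add(Function('Y')(-6, -10), b), 2) = Pow(Add(Add(-6, -10), -79), 2) = Pow(Add(-16, -79), 2) = Pow(-95, 2) = 9025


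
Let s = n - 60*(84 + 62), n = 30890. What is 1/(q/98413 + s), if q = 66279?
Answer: 98413/2177945969 ≈ 4.5186e-5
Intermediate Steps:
s = 22130 (s = 30890 - 60*(84 + 62) = 30890 - 60*146 = 30890 - 8760 = 22130)
1/(q/98413 + s) = 1/(66279/98413 + 22130) = 1/(2177945969/98413) = 98413/2177945969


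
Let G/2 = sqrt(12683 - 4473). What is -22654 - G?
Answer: -22654 - 2*sqrt(8210) ≈ -22835.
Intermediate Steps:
G = 2*sqrt(8210) (G = 2*sqrt(12683 - 4473) = 2*sqrt(8210) ≈ 181.22)
-22654 - G = -22654 - 2*sqrt(8210)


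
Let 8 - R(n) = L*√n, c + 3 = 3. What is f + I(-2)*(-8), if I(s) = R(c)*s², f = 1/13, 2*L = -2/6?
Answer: -3327/13 ≈ -255.92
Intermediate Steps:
L = -⅙ (L = (-2/6)/2 = (-2*⅙)/2 = (½)*(-⅓) = -⅙ ≈ -0.16667)
f = 1/13 ≈ 0.076923
c = 0 (c = -3 + 3 = 0)
R(n) = 8 + √n/6 (R(n) = 8 - (-1)*√n/6 = 8 + √n/6)
I(s) = 8*s² (I(s) = (8 + √0/6)*s² = (8 + (⅙)*0)*s² = (8 + 0)*s² = 8*s²)
f + I(-2)*(-8) = 1/13 + (8*(-2)²)*(-8) = 1/13 + (8*4)*(-8) = 1/13 + 32*(-8) = 1/13 - 256 = -3327/13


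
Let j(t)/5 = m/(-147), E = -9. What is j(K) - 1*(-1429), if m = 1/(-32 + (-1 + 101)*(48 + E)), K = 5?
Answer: 812523679/568596 ≈ 1429.0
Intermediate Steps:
m = 1/3868 (m = 1/(-32 + (-1 + 101)*(48 - 9)) = 1/(-32 + 100*39) = 1/(-32 + 3900) = 1/3868 ≈ 0.00025853)
j(t) = -5/568596 (j(t) = 5*((1/3868)/(-147)) = 5*((1/3868)*(-1/147)) = 5*(-1/568596) = -5/568596)
j(K) - 1*(-1429) = -5/568596 - 1*(-1429) = -5/568596 + 1429 = 812523679/568596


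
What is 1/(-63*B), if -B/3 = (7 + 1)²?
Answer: 1/12096 ≈ 8.2672e-5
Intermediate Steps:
B = -192 (B = -3*(7 + 1)² = -3*8² = -3*64 = -192)
1/(-63*B) = 1/(-63*(-192)) = 1/12096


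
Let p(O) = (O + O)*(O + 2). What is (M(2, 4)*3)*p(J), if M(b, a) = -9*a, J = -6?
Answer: -5184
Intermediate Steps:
p(O) = 2*O*(2 + O) (p(O) = (2*O)*(2 + O) = 2*O*(2 + O))
(M(2, 4)*3)*p(J) = (-9*4*3)*(2*(-6)*(2 - 6)) = (-36*3)*(2*(-6)*(-4)) = -108*48 = -5184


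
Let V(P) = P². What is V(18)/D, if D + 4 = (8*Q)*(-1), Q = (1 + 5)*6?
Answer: -81/73 ≈ -1.1096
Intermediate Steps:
Q = 36 (Q = 6*6 = 36)
D = -292 (D = -4 + (8*36)*(-1) = -4 + 288*(-1) = -4 - 288 = -292)
V(18)/D = 18²/(-292) = 324*(-1/292) = -81/73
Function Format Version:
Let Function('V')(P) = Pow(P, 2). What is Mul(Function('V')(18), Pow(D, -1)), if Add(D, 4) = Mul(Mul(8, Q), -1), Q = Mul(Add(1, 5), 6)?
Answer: Rational(-81, 73) ≈ -1.1096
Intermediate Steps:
Q = 36 (Q = Mul(6, 6) = 36)
D = -292 (D = Add(-4, Mul(Mul(8, 36), -1)) = Add(-4, Mul(288, -1)) = Add(-4, -288) = -292)
Mul(Function('V')(18), Pow(D, -1)) = Mul(Pow(18, 2), Pow(-292, -1)) = Mul(324, Rational(-1, 292)) = Rational(-81, 73)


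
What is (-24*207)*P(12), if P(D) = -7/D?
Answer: 2898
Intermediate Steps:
(-24*207)*P(12) = (-24*207)*(-7/12) = -(-34776)/12 = -4968*(-7/12) = 2898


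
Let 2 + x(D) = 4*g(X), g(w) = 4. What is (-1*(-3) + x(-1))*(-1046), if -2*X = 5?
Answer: -17782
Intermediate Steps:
X = -5/2 (X = -1/2*5 = -5/2 ≈ -2.5000)
x(D) = 14 (x(D) = -2 + 4*4 = -2 + 16 = 14)
(-1*(-3) + x(-1))*(-1046) = (-1*(-3) + 14)*(-1046) = (3 + 14)*(-1046) = 17*(-1046) = -17782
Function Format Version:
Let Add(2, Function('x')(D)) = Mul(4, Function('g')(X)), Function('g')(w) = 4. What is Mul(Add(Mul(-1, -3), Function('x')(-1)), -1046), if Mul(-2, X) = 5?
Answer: -17782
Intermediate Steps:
X = Rational(-5, 2) (X = Mul(Rational(-1, 2), 5) = Rational(-5, 2) ≈ -2.5000)
Function('x')(D) = 14 (Function('x')(D) = Add(-2, Mul(4, 4)) = Add(-2, 16) = 14)
Mul(Add(Mul(-1, -3), Function('x')(-1)), -1046) = Mul(Add(Mul(-1, -3), 14), -1046) = Mul(Add(3, 14), -1046) = Mul(17, -1046) = -17782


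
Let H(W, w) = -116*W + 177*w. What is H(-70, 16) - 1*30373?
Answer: -19421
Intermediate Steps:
H(-70, 16) - 1*30373 = (-116*(-70) + 177*16) - 1*30373 = (8120 + 2832) - 30373 = 10952 - 30373 = -19421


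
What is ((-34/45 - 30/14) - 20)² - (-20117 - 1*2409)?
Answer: 2287169719/99225 ≈ 23050.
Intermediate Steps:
((-34/45 - 30/14) - 20)² - (-20117 - 1*2409) = ((-34*1/45 - 30*1/14) - 20)² - (-20117 - 2409) = ((-34/45 - 15/7) - 20)² - 1*(-22526) = (-913/315 - 20)² + 22526 = (-7213/315)² + 22526 = 52027369/99225 + 22526 = 2287169719/99225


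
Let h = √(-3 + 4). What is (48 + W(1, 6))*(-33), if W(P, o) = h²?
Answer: -1617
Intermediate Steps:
h = 1 (h = √1 = 1)
W(P, o) = 1 (W(P, o) = 1² = 1)
(48 + W(1, 6))*(-33) = (48 + 1)*(-33) = 49*(-33) = -1617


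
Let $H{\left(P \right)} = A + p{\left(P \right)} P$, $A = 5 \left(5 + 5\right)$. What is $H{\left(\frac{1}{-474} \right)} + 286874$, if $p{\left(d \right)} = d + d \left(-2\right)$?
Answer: $\frac{64464936623}{224676} \approx 2.8692 \cdot 10^{5}$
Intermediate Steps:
$A = 50$ ($A = 5 \cdot 10 = 50$)
$p{\left(d \right)} = - d$ ($p{\left(d \right)} = d - 2 d = - d$)
$H{\left(P \right)} = 50 - P^{2}$ ($H{\left(P \right)} = 50 + - P P = 50 - P^{2}$)
$H{\left(\frac{1}{-474} \right)} + 286874 = \left(50 - \left(\frac{1}{-474}\right)^{2}\right) + 286874 = \left(50 - \left(- \frac{1}{474}\right)^{2}\right) + 286874 = \left(50 - \frac{1}{224676}\right) + 286874 = \frac{11233799}{224676} + 286874 = \frac{64464936623}{224676}$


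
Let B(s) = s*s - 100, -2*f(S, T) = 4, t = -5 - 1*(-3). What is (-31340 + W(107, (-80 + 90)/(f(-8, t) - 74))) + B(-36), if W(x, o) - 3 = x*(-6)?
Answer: -30783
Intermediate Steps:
t = -2 (t = -5 + 3 = -2)
f(S, T) = -2 (f(S, T) = -½*4 = -2)
W(x, o) = 3 - 6*x (W(x, o) = 3 + x*(-6) = 3 - 6*x)
B(s) = -100 + s² (B(s) = s² - 100 = -100 + s²)
(-31340 + W(107, (-80 + 90)/(f(-8, t) - 74))) + B(-36) = (-31340 + (3 - 6*107)) + (-100 + (-36)²) = (-31340 + (3 - 642)) + (-100 + 1296) = (-31340 - 639) + 1196 = -31979 + 1196 = -30783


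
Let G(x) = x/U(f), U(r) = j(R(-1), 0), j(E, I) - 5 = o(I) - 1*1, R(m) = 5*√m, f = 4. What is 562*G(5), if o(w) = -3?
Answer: 2810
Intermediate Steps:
j(E, I) = 1 (j(E, I) = 5 + (-3 - 1*1) = 5 + (-3 - 1) = 5 - 4 = 1)
U(r) = 1
G(x) = x (G(x) = x/1 = x*1 = x)
562*G(5) = 562*5 = 2810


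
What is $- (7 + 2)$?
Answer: $-9$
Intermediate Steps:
$- (7 + 2) = \left(-1\right) 9 = -9$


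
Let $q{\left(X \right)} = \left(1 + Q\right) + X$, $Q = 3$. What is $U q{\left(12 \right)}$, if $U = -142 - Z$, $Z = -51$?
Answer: $-1456$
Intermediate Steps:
$q{\left(X \right)} = 4 + X$ ($q{\left(X \right)} = \left(1 + 3\right) + X = 4 + X$)
$U = -91$ ($U = -142 - -51 = -142 + 51 = -91$)
$U q{\left(12 \right)} = - 91 \left(4 + 12\right) = \left(-91\right) 16 = -1456$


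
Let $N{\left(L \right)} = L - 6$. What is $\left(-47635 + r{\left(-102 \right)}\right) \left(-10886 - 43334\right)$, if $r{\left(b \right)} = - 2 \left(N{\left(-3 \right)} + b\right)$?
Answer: $2570732860$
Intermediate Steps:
$N{\left(L \right)} = -6 + L$ ($N{\left(L \right)} = L - 6 = -6 + L$)
$r{\left(b \right)} = 18 - 2 b$ ($r{\left(b \right)} = - 2 \left(\left(-6 - 3\right) + b\right) = - 2 \left(-9 + b\right) = 18 - 2 b$)
$\left(-47635 + r{\left(-102 \right)}\right) \left(-10886 - 43334\right) = \left(-47635 + \left(18 - -204\right)\right) \left(-10886 - 43334\right) = \left(-47635 + \left(18 + 204\right)\right) \left(-54220\right) = \left(-47635 + 222\right) \left(-54220\right) = \left(-47413\right) \left(-54220\right) = 2570732860$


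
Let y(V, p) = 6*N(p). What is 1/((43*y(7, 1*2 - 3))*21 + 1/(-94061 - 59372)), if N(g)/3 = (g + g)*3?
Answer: -153433/14963399893 ≈ -1.0254e-5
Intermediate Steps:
N(g) = 18*g (N(g) = 3*((g + g)*3) = 3*((2*g)*3) = 3*(6*g) = 18*g)
y(V, p) = 108*p (y(V, p) = 6*(18*p) = 108*p)
1/((43*y(7, 1*2 - 3))*21 + 1/(-94061 - 59372)) = 1/((43*(108*(1*2 - 3)))*21 + 1/(-94061 - 59372)) = 1/((43*(108*(2 - 3)))*21 + 1/(-153433)) = 1/((43*(108*(-1)))*21 - 1/153433) = 1/((43*(-108))*21 - 1/153433) = 1/(-4644*21 - 1/153433) = 1/(-97524 - 1/153433) = 1/(-14963399893/153433) = -153433/14963399893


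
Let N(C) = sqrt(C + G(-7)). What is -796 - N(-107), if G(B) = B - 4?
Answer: -796 - I*sqrt(118) ≈ -796.0 - 10.863*I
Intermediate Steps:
G(B) = -4 + B
N(C) = sqrt(-11 + C) (N(C) = sqrt(C + (-4 - 7)) = sqrt(C - 11) = sqrt(-11 + C))
-796 - N(-107) = -796 - sqrt(-11 - 107) = -796 - sqrt(-118) = -796 - I*sqrt(118)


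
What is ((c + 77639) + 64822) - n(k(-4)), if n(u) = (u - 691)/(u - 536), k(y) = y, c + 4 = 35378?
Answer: 19206041/108 ≈ 1.7783e+5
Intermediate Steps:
c = 35374 (c = -4 + 35378 = 35374)
n(u) = (-691 + u)/(-536 + u)
((c + 77639) + 64822) - n(k(-4)) = ((35374 + 77639) + 64822) - (-691 - 4)/(-536 - 4) = (113013 + 64822) - (-695)/(-540) = 177835 - (-1)*(-695)/540 = 177835 - 1*139/108 = 177835 - 139/108 = 19206041/108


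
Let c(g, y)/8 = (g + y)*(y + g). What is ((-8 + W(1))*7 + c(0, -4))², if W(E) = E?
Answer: 6241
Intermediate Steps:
c(g, y) = 8*(g + y)² (c(g, y) = 8*((g + y)*(y + g)) = 8*((g + y)*(g + y)) = 8*(g + y)²)
((-8 + W(1))*7 + c(0, -4))² = ((-8 + 1)*7 + 8*(0 - 4)²)² = (-7*7 + 8*(-4)²)² = (-49 + 8*16)² = (-49 + 128)² = 79² = 6241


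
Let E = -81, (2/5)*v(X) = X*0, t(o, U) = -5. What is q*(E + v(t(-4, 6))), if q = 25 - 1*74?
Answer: 3969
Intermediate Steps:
v(X) = 0 (v(X) = 5*(X*0)/2 = (5/2)*0 = 0)
q = -49 (q = 25 - 74 = -49)
q*(E + v(t(-4, 6))) = -49*(-81 + 0) = -49*(-81) = 3969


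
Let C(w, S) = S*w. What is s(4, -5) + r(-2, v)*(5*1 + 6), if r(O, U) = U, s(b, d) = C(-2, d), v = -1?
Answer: -1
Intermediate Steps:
s(b, d) = -2*d (s(b, d) = d*(-2) = -2*d)
s(4, -5) + r(-2, v)*(5*1 + 6) = -2*(-5) - (5*1 + 6) = 10 - (5 + 6) = 10 - 1*11 = 10 - 11 = -1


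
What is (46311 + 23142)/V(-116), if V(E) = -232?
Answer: -69453/232 ≈ -299.37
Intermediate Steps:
(46311 + 23142)/V(-116) = (46311 + 23142)/(-232) = 69453*(-1/232) = -69453/232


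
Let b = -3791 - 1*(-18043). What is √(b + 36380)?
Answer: 2*√12658 ≈ 225.02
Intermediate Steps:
b = 14252 (b = -3791 + 18043 = 14252)
√(b + 36380) = √(14252 + 36380) = √50632 = 2*√12658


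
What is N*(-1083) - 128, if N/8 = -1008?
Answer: 8733184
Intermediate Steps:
N = -8064 (N = 8*(-1008) = -8064)
N*(-1083) - 128 = -8064*(-1083) - 128 = 8733312 - 128 = 8733184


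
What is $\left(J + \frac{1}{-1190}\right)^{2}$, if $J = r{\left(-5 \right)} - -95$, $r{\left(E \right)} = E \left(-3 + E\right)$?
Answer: $\frac{25808101201}{1416100} \approx 18225.0$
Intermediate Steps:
$J = 135$ ($J = - 5 \left(-3 - 5\right) - -95 = \left(-5\right) \left(-8\right) + 95 = 40 + 95 = 135$)
$\left(J + \frac{1}{-1190}\right)^{2} = \left(135 + \frac{1}{-1190}\right)^{2} = \left(135 - \frac{1}{1190}\right)^{2} = \left(\frac{160649}{1190}\right)^{2} = \frac{25808101201}{1416100}$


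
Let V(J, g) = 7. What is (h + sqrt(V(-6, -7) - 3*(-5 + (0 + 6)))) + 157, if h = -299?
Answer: -140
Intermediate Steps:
(h + sqrt(V(-6, -7) - 3*(-5 + (0 + 6)))) + 157 = (-299 + sqrt(7 - 3*(-5 + (0 + 6)))) + 157 = (-299 + sqrt(7 - 3*(-5 + 6))) + 157 = (-299 + sqrt(7 - 3*1)) + 157 = (-299 + sqrt(7 - 3)) + 157 = (-299 + sqrt(4)) + 157 = (-299 + 2) + 157 = -297 + 157 = -140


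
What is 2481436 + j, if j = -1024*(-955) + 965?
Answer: 3460321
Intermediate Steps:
j = 978885 (j = 977920 + 965 = 978885)
2481436 + j = 2481436 + 978885 = 3460321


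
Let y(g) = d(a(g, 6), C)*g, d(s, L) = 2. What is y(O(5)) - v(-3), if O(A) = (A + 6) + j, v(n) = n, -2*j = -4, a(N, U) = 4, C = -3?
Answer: 29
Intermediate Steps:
j = 2 (j = -½*(-4) = 2)
O(A) = 8 + A (O(A) = (A + 6) + 2 = (6 + A) + 2 = 8 + A)
y(g) = 2*g
y(O(5)) - v(-3) = 2*(8 + 5) - 1*(-3) = 2*13 + 3 = 26 + 3 = 29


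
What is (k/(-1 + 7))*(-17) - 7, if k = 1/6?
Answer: -269/36 ≈ -7.4722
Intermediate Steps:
k = 1/6 ≈ 0.16667
(k/(-1 + 7))*(-17) - 7 = ((1/6)/(-1 + 7))*(-17) - 7 = ((1/6)/6)*(-17) - 7 = ((1/6)*(1/6))*(-17) - 7 = (1/36)*(-17) - 7 = -17/36 - 7 = -269/36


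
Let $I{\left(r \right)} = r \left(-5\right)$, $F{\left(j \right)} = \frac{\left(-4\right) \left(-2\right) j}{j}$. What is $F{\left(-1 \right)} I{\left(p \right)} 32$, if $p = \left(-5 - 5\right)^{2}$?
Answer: $-128000$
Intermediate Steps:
$p = 100$ ($p = \left(-10\right)^{2} = 100$)
$F{\left(j \right)} = 8$ ($F{\left(j \right)} = \frac{8 j}{j} = 8$)
$I{\left(r \right)} = - 5 r$
$F{\left(-1 \right)} I{\left(p \right)} 32 = 8 \left(\left(-5\right) 100\right) 32 = 8 \left(-500\right) 32 = \left(-4000\right) 32 = -128000$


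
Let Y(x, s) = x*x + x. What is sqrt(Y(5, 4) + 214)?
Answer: 2*sqrt(61) ≈ 15.620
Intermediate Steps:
Y(x, s) = x + x**2 (Y(x, s) = x**2 + x = x + x**2)
sqrt(Y(5, 4) + 214) = sqrt(5*(1 + 5) + 214) = sqrt(5*6 + 214) = sqrt(30 + 214) = sqrt(244) = 2*sqrt(61)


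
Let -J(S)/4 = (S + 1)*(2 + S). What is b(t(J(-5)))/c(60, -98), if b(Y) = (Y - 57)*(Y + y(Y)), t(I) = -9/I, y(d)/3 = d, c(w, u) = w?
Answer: -909/1280 ≈ -0.71016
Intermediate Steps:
y(d) = 3*d
J(S) = -4*(1 + S)*(2 + S) (J(S) = -4*(S + 1)*(2 + S) = -4*(1 + S)*(2 + S))
b(Y) = 4*Y*(-57 + Y) (b(Y) = (Y - 57)*(Y + 3*Y) = (-57 + Y)*(4*Y) = 4*Y*(-57 + Y))
b(t(J(-5)))/c(60, -98) = (4*(-9/(-8 - 12*(-5) - 4*(-5)**2))*(-57 - 9/(-8 - 12*(-5) - 4*(-5)**2)))/60 = (4*(-9/(-8 + 60 - 4*25))*(-57 - 9/(-8 + 60 - 4*25)))*(1/60) = (4*(-9/(-8 + 60 - 100))*(-57 - 9/(-8 + 60 - 100)))*(1/60) = (4*(-9/(-48))*(-57 - 9/(-48)))*(1/60) = (4*(-9*(-1/48))*(-57 - 9*(-1/48)))*(1/60) = (4*(3/16)*(-57 + 3/16))*(1/60) = (4*(3/16)*(-909/16))*(1/60) = -2727/64*1/60 = -909/1280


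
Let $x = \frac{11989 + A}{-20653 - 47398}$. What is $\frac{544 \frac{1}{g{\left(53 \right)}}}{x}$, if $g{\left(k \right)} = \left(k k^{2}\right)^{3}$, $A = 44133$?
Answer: $- \frac{18509872}{92594666149559654113} \approx -1.999 \cdot 10^{-13}$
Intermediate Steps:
$g{\left(k \right)} = k^{9}$ ($g{\left(k \right)} = \left(k^{3}\right)^{3} = k^{9}$)
$x = - \frac{56122}{68051}$ ($x = \frac{11989 + 44133}{-20653 - 47398} = \frac{56122}{-68051} = 56122 \left(- \frac{1}{68051}\right) = - \frac{56122}{68051} \approx -0.82471$)
$\frac{544 \frac{1}{g{\left(53 \right)}}}{x} = \frac{544 \frac{1}{53^{9}}}{- \frac{56122}{68051}} = \frac{544}{3299763591802133} \left(- \frac{68051}{56122}\right) = - \frac{18509872}{92594666149559654113}$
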